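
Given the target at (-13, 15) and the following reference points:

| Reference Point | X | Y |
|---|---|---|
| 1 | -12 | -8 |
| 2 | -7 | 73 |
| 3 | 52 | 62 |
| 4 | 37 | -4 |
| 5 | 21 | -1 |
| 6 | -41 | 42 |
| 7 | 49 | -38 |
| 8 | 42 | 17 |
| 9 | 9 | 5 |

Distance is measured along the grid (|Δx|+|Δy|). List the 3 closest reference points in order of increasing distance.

Distances from (-13, 15):
1: |1| + |-23| = 1 + 23 = 24
2: |6| + |58| = 6 + 58 = 64
3: |65| + |47| = 65 + 47 = 112
4: |50| + |-19| = 50 + 19 = 69
5: |34| + |-16| = 34 + 16 = 50
6: |-28| + |27| = 28 + 27 = 55
7: |62| + |-53| = 62 + 53 = 115
8: |55| + |2| = 55 + 2 = 57
9: |22| + |-10| = 22 + 10 = 32
Sorted: 1 (24) < 9 (32) < 5 (50) < 6 (55) < 8 (57) < …

1, 9, 5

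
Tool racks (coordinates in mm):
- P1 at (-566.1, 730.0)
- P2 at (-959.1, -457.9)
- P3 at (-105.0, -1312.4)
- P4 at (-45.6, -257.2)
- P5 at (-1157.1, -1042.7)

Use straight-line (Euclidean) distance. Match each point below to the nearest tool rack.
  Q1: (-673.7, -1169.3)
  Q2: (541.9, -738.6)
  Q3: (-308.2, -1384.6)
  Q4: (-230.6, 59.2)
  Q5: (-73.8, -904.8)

Q1→P5; Q2→P4; Q3→P3; Q4→P4; Q5→P3

Q1 at (-673.7, -1169.3):
  P1: √((107.6)² + (1899.3)²) = √(11577.760 + 3607340.490) = 1902.3 mm
  P2: √((-285.4)² + (711.4)²) = √(81453.160 + 506089.960) = 766.5 mm
  P3: √((568.7)² + (-143.1)²) = √(323419.690 + 20477.610) = 586.4 mm
  P4: √((628.1)² + (912.1)²) = √(394509.610 + 831926.410) = 1107.4 mm
  P5: √((-483.4)² + (126.6)²) = √(233675.560 + 16027.560) = 499.7 mm
  → nearest: P5 (499.7 mm)
Q2 at (541.9, -738.6):
  P1: √((-1108.0)² + (1468.6)²) = √(1227664.000 + 2156785.960) = 1839.7 mm
  P2: √((-1501.0)² + (280.7)²) = √(2253001.000 + 78792.490) = 1527.0 mm
  P3: √((-646.9)² + (-573.8)²) = √(418479.610 + 329246.440) = 864.7 mm
  P4: √((-587.5)² + (481.4)²) = √(345156.250 + 231745.960) = 759.5 mm
  P5: √((-1699.0)² + (-304.1)²) = √(2886601.000 + 92476.810) = 1726.0 mm
  → nearest: P4 (759.5 mm)
Q3 at (-308.2, -1384.6):
  P1: √((-257.9)² + (2114.6)²) = √(66512.410 + 4471533.160) = 2130.3 mm
  P2: √((-650.9)² + (926.7)²) = √(423670.810 + 858772.890) = 1132.5 mm
  P3: √((203.2)² + (72.2)²) = √(41290.240 + 5212.840) = 215.6 mm
  P4: √((262.6)² + (1127.4)²) = √(68958.760 + 1271030.760) = 1157.6 mm
  P5: √((-848.9)² + (341.9)²) = √(720631.210 + 116895.610) = 915.2 mm
  → nearest: P3 (215.6 mm)
Q4 at (-230.6, 59.2):
  P1: √((-335.5)² + (670.8)²) = √(112560.250 + 449972.640) = 750.0 mm
  P2: √((-728.5)² + (-517.1)²) = √(530712.250 + 267392.410) = 893.4 mm
  P3: √((125.6)² + (-1371.6)²) = √(15775.360 + 1881286.560) = 1377.3 mm
  P4: √((185.0)² + (-316.4)²) = √(34225.000 + 100108.960) = 366.5 mm
  P5: √((-926.5)² + (-1101.9)²) = √(858402.250 + 1214183.610) = 1439.6 mm
  → nearest: P4 (366.5 mm)
Q5 at (-73.8, -904.8):
  P1: √((-492.3)² + (1634.8)²) = √(242359.290 + 2672571.040) = 1707.3 mm
  P2: √((-885.3)² + (446.9)²) = √(783756.090 + 199719.610) = 991.7 mm
  P3: √((-31.2)² + (-407.6)²) = √(973.440 + 166137.760) = 408.8 mm
  P4: √((28.2)² + (647.6)²) = √(795.240 + 419385.760) = 648.2 mm
  P5: √((-1083.3)² + (-137.9)²) = √(1173538.890 + 19016.410) = 1092.0 mm
  → nearest: P3 (408.8 mm)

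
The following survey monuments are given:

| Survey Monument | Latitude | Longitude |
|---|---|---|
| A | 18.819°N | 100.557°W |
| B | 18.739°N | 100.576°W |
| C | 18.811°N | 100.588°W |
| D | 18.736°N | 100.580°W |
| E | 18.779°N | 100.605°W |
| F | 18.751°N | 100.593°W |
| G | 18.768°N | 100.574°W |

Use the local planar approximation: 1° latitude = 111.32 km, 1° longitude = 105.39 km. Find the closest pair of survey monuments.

Pairwise distances:
A–B: 9.128 km
A–C: 3.386 km
A–D: 9.552 km
A–E: 6.739 km
A–F: 8.467 km
A–G: 5.953 km
B–C: 8.114 km
B–D: 0.538 km
B–E: 5.401 km
B–F: 2.235 km
B–G: 3.235 km
C–D: 8.391 km
C–E: 3.987 km
C–F: 6.700 km
C–G: 5.009 km
D–E: 5.464 km
D–F: 2.160 km
D–G: 3.618 km
E–F: 3.364 km
E–G: 3.489 km
F–G: 2.755 km
Closest pair: B–D at 0.538 km.

B and D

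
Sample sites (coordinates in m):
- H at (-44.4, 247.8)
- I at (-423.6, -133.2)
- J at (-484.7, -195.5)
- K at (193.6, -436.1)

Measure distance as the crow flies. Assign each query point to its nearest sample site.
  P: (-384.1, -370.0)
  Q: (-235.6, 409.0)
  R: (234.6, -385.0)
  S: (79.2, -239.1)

P at (-384.1, -370.0):
  H: √((339.7)² + (617.8)²) = √(115396.090 + 381676.840) = 705.0 m
  I: √((-39.5)² + (236.8)²) = √(1560.250 + 56074.240) = 240.1 m
  J: √((-100.6)² + (174.5)²) = √(10120.360 + 30450.250) = 201.4 m
  K: √((577.7)² + (-66.1)²) = √(333737.290 + 4369.210) = 581.5 m
  → nearest: J (201.4 m)
Q at (-235.6, 409.0):
  H: √((191.2)² + (-161.2)²) = √(36557.440 + 25985.440) = 250.1 m
  I: √((-188.0)² + (-542.2)²) = √(35344.000 + 293980.840) = 573.9 m
  J: √((-249.1)² + (-604.5)²) = √(62050.810 + 365420.250) = 653.8 m
  K: √((429.2)² + (-845.1)²) = √(184212.640 + 714194.010) = 947.8 m
  → nearest: H (250.1 m)
R at (234.6, -385.0):
  H: √((-279.0)² + (632.8)²) = √(77841.000 + 400435.840) = 691.6 m
  I: √((-658.2)² + (251.8)²) = √(433227.240 + 63403.240) = 704.7 m
  J: √((-719.3)² + (189.5)²) = √(517392.490 + 35910.250) = 743.8 m
  K: √((-41.0)² + (-51.1)²) = √(1681.000 + 2611.210) = 65.5 m
  → nearest: K (65.5 m)
S at (79.2, -239.1):
  H: √((-123.6)² + (486.9)²) = √(15276.960 + 237071.610) = 502.3 m
  I: √((-502.8)² + (105.9)²) = √(252807.840 + 11214.810) = 513.8 m
  J: √((-563.9)² + (43.6)²) = √(317983.210 + 1900.960) = 565.6 m
  K: √((114.4)² + (-197.0)²) = √(13087.360 + 38809.000) = 227.8 m
  → nearest: K (227.8 m)

P→J; Q→H; R→K; S→K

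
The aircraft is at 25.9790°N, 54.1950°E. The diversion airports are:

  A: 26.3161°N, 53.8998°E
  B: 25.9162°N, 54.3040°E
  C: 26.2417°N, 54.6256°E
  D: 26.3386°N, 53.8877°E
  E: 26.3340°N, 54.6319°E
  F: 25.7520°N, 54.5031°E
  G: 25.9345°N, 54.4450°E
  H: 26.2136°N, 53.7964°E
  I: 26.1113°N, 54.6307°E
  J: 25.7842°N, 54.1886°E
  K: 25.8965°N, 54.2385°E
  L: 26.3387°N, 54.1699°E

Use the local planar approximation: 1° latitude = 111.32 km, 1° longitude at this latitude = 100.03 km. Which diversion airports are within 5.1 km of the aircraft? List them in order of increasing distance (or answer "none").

none

Distances from 25.9790°N, 54.1950°E:
A: 47.7509 km
B: 12.9520 km
C: 52.0622 km
D: 50.4713 km
E: 58.9210 km
F: 39.8545 km
G: 25.4934 km
H: 47.6634 km
I: 46.0042 km
J: 21.6946 km
K: 10.1626 km
L: 40.1204 km
Threshold 5.1 km: none within range.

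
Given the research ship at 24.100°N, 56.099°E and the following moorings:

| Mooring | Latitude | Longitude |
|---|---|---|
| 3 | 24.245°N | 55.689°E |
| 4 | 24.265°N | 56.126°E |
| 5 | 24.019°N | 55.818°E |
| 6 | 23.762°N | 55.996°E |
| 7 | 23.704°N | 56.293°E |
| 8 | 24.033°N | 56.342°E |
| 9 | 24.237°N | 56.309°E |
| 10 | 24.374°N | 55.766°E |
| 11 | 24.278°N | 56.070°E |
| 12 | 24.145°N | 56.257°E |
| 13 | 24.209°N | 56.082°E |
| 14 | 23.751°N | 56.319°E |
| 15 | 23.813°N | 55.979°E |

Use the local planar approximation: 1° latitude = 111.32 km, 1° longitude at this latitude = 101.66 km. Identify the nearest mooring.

Distances from 24.100°N, 56.099°E:
3: 44.697 km
4: 18.572 km
5: 29.956 km
6: 39.056 km
7: 48.293 km
8: 25.805 km
9: 26.236 km
10: 45.567 km
11: 20.033 km
12: 16.825 km
13: 12.256 km
14: 44.828 km
15: 34.199 km
Minimum: 13 at 12.256 km.

13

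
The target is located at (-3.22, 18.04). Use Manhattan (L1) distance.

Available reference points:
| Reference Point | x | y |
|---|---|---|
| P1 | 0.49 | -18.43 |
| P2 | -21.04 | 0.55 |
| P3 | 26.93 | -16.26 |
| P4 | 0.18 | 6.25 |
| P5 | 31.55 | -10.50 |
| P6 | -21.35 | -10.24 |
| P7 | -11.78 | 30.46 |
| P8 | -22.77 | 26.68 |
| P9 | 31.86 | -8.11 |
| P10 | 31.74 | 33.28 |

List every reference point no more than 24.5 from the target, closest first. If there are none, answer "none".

Distances from (-3.22, 18.04):
P1: |3.71| + |-36.47| = 3.71 + 36.47 = 40.18
P2: |-17.82| + |-17.49| = 17.82 + 17.49 = 35.31
P3: |30.15| + |-34.30| = 30.15 + 34.30 = 64.45
P4: |3.40| + |-11.79| = 3.40 + 11.79 = 15.19
P5: |34.77| + |-28.54| = 34.77 + 28.54 = 63.31
P6: |-18.13| + |-28.28| = 18.13 + 28.28 = 46.41
P7: |-8.56| + |12.42| = 8.56 + 12.42 = 20.98
P8: |-19.55| + |8.64| = 19.55 + 8.64 = 28.19
P9: |35.08| + |-26.15| = 35.08 + 26.15 = 61.23
P10: |34.96| + |15.24| = 34.96 + 15.24 = 50.20
Threshold 24.5: P4 (15.19), P7 (20.98) are within range.

P4, P7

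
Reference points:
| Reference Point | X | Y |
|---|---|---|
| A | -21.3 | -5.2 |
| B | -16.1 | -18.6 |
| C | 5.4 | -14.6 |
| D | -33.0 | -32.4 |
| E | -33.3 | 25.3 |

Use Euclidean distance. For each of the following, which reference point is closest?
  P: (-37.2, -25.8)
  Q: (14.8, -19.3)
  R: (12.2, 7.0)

P at (-37.2, -25.8):
  A: √((15.9)² + (20.6)²) = √(252.810 + 424.360) = 26.0
  B: √((21.1)² + (7.2)²) = √(445.210 + 51.840) = 22.3
  C: √((42.6)² + (11.2)²) = √(1814.760 + 125.440) = 44.0
  D: √((4.2)² + (-6.6)²) = √(17.640 + 43.560) = 7.8
  E: √((3.9)² + (51.1)²) = √(15.210 + 2611.210) = 51.2
  → nearest: D (7.8)
Q at (14.8, -19.3):
  A: √((-36.1)² + (14.1)²) = √(1303.210 + 198.810) = 38.8
  B: √((-30.9)² + (0.7)²) = √(954.810 + 0.490) = 30.9
  C: √((-9.4)² + (4.7)²) = √(88.360 + 22.090) = 10.5
  D: √((-47.8)² + (-13.1)²) = √(2284.840 + 171.610) = 49.6
  E: √((-48.1)² + (44.6)²) = √(2313.610 + 1989.160) = 65.6
  → nearest: C (10.5)
R at (12.2, 7.0):
  A: √((-33.5)² + (-12.2)²) = √(1122.250 + 148.840) = 35.7
  B: √((-28.3)² + (-25.6)²) = √(800.890 + 655.360) = 38.2
  C: √((-6.8)² + (-21.6)²) = √(46.240 + 466.560) = 22.6
  D: √((-45.2)² + (-39.4)²) = √(2043.040 + 1552.360) = 60.0
  E: √((-45.5)² + (18.3)²) = √(2070.250 + 334.890) = 49.0
  → nearest: C (22.6)

P→D; Q→C; R→C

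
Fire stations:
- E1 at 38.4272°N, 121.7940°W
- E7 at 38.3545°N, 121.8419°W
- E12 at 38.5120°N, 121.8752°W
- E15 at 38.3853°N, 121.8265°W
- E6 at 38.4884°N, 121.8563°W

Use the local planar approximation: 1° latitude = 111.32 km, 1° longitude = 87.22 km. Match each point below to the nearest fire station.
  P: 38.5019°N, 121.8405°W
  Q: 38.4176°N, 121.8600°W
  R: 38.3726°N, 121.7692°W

P at 38.5019°N, 121.8405°W:
  E1: √((-0.0747·111.32)² + (0.0465·87.22)²) = √(69.149270 + 16.448946) = 9.2519 km
  E7: √((-0.1474·111.32)² + (-0.0014·87.22)²) = √(269.241104 + 0.014910) = 16.4090 km
  E12: √((0.0101·111.32)² + (-0.0347·87.22)²) = √(1.264122 + 9.159908) = 3.2286 km
  E15: √((-0.1166·111.32)² + (0.0140·87.22)²) = √(168.478116 + 1.491036) = 13.0372 km
  E6: √((-0.0135·111.32)² + (-0.0158·87.22)²) = √(2.258468 + 1.899093) = 2.0390 km
  → nearest: E6 (2.0390 km)
Q at 38.4176°N, 121.8600°W:
  E1: √((0.0096·111.32)² + (0.0660·87.22)²) = √(1.142060 + 33.137523) = 5.8549 km
  E7: √((-0.0631·111.32)² + (0.0181·87.22)²) = √(49.340678 + 2.492237) = 7.1995 km
  E12: √((0.0944·111.32)² + (-0.0152·87.22)²) = √(110.430842 + 1.757597) = 10.5919 km
  E15: √((-0.0323·111.32)² + (0.0335·87.22)²) = √(12.928598 + 8.537324) = 4.6331 km
  E6: √((0.0708·111.32)² + (0.0037·87.22)²) = √(62.117349 + 0.104144) = 7.8881 km
  → nearest: E15 (4.6331 km)
R at 38.3726°N, 121.7692°W:
  E1: √((0.0546·111.32)² + (-0.0248·87.22)²) = √(36.942959 + 4.678811) = 6.4515 km
  E7: √((-0.0181·111.32)² + (-0.0727·87.22)²) = √(4.059790 + 40.206937) = 6.6533 km
  E12: √((0.1394·111.32)² + (-0.1060·87.22)²) = √(240.808572 + 85.475942) = 18.0633 km
  E15: √((0.0127·111.32)² + (-0.0573·87.22)²) = √(1.998729 + 24.977065) = 5.1938 km
  E6: √((0.1158·111.32)² + (-0.0871·87.22)²) = √(166.174168 + 57.712312) = 14.9628 km
  → nearest: E15 (5.1938 km)

P→E6; Q→E15; R→E15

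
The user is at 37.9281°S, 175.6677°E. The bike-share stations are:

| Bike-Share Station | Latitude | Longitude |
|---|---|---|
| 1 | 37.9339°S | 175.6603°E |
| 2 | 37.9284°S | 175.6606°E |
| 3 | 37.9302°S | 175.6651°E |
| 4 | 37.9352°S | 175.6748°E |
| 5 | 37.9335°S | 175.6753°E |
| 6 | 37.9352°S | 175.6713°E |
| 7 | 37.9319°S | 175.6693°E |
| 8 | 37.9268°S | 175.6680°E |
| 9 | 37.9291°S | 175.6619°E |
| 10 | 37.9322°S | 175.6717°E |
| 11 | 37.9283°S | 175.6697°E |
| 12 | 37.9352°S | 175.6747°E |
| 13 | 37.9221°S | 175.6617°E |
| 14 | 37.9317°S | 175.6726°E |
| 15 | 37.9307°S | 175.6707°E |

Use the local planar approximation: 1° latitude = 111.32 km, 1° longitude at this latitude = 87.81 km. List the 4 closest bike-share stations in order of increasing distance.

8, 11, 3, 15

Distances from 37.9281°S, 175.6677°E:
1: √((-0.0058·111.32)² + (-0.0074·87.81)²) = √(0.416872 + 0.422232) = 0.9160 km
2: √((-0.0003·111.32)² + (-0.0071·87.81)²) = √(0.001115 + 0.388691) = 0.6243 km
3: √((-0.0021·111.32)² + (-0.0026·87.81)²) = √(0.054649 + 0.052124) = 0.3268 km
4: √((-0.0071·111.32)² + (0.0071·87.81)²) = √(0.624688 + 0.388691) = 1.0067 km
5: √((-0.0054·111.32)² + (0.0076·87.81)²) = √(0.361355 + 0.445364) = 0.8982 km
6: √((-0.0071·111.32)² + (0.0036·87.81)²) = √(0.624688 + 0.099929) = 0.8512 km
7: √((-0.0038·111.32)² + (0.0016·87.81)²) = √(0.178943 + 0.019739) = 0.4457 km
8: √((0.0013·111.32)² + (0.0003·87.81)²) = √(0.020943 + 0.000694) = 0.1471 km
9: √((-0.0010·111.32)² + (-0.0058·87.81)²) = √(0.012392 + 0.259384) = 0.5213 km
10: √((-0.0041·111.32)² + (0.0040·87.81)²) = √(0.208312 + 0.123370) = 0.5759 km
11: √((-0.0002·111.32)² + (0.0020·87.81)²) = √(0.000496 + 0.030842) = 0.1770 km
12: √((-0.0071·111.32)² + (0.0070·87.81)²) = √(0.624688 + 0.377819) = 1.0013 km
13: √((0.0060·111.32)² + (-0.0060·87.81)²) = √(0.446117 + 0.277581) = 0.8507 km
14: √((-0.0036·111.32)² + (0.0049·87.81)²) = √(0.160602 + 0.185131) = 0.5880 km
15: √((-0.0026·111.32)² + (0.0030·87.81)²) = √(0.083771 + 0.069395) = 0.3914 km
Sorted: 8 (0.1471 km) < 11 (0.1770 km) < 3 (0.3268 km) < 15 (0.3914 km) < 7 (0.4457 km) < 9 (0.5213 km) < …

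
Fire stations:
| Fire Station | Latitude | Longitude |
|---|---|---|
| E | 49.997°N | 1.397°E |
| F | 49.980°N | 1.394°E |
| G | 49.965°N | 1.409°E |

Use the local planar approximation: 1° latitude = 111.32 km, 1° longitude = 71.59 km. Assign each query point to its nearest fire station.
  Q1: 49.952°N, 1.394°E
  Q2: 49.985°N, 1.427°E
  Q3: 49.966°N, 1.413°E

Q1 at 49.952°N, 1.394°E:
  E: 5.014 km
  F: 3.117 km
  G: 1.802 km
  → nearest: G (1.802 km)
Q2 at 49.985°N, 1.427°E:
  E: 2.529 km
  F: 2.427 km
  G: 2.572 km
  → nearest: F (2.427 km)
Q3 at 49.966°N, 1.413°E:
  E: 3.636 km
  F: 2.069 km
  G: 0.307 km
  → nearest: G (0.307 km)

Q1→G; Q2→F; Q3→G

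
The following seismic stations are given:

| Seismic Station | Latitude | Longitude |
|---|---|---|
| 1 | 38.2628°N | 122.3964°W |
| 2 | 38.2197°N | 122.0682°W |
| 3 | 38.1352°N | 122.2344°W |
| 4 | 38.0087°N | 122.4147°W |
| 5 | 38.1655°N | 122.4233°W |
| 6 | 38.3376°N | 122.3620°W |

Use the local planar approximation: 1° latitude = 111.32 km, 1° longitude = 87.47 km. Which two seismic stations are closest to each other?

1 and 6

Pairwise distances:
1–2: 29.1058 km
1–3: 20.0639 km
1–4: 28.3317 km
1–5: 11.0841 km
1–6: 8.8537 km
2–3: 17.3154 km
2–4: 38.3446 km
2–5: 31.6412 km
2–6: 28.8562 km
3–4: 21.1429 km
3–5: 16.8638 km
3–6: 25.1441 km
4–5: 17.4712 km
4–6: 36.9022 km
5–6: 19.8944 km
Closest pair: 1–6 at 8.8537 km.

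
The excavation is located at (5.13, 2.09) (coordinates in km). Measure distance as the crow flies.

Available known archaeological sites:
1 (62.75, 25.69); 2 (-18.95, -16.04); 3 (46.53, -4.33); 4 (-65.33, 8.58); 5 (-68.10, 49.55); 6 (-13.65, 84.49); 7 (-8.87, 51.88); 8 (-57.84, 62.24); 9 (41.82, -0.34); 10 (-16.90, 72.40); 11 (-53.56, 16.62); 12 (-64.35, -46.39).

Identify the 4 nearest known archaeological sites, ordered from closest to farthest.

2, 9, 3, 7

Distances from (5.13, 2.09):
1: √((57.62)² + (23.60)²) = √(3320.0644 + 556.9600) = 62.27 km
2: √((-24.08)² + (-18.13)²) = √(579.8464 + 328.6969) = 30.14 km
3: √((41.40)² + (-6.42)²) = √(1713.9600 + 41.2164) = 41.89 km
4: √((-70.46)² + (6.49)²) = √(4964.6116 + 42.1201) = 70.76 km
5: √((-73.23)² + (47.46)²) = √(5362.6329 + 2252.4516) = 87.26 km
6: √((-18.78)² + (82.40)²) = √(352.6884 + 6789.7600) = 84.51 km
7: √((-14.00)² + (49.79)²) = √(196.0000 + 2479.0441) = 51.72 km
8: √((-62.97)² + (60.15)²) = √(3965.2209 + 3618.0225) = 87.08 km
9: √((36.69)² + (-2.43)²) = √(1346.1561 + 5.9049) = 36.77 km
10: √((-22.03)² + (70.31)²) = √(485.3209 + 4943.4961) = 73.68 km
11: √((-58.69)² + (14.53)²) = √(3444.5161 + 211.1209) = 60.46 km
12: √((-69.48)² + (-48.48)²) = √(4827.4704 + 2350.3104) = 84.72 km
Sorted: 2 (30.14 km) < 9 (36.77 km) < 3 (41.89 km) < 7 (51.72 km) < 11 (60.46 km) < 1 (62.27 km) < …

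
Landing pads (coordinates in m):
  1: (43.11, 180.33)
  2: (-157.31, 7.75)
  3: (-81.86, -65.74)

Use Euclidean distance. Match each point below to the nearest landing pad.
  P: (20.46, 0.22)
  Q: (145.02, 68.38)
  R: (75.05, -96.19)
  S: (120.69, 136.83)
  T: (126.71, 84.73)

P→3; Q→1; R→3; S→1; T→1

P at (20.46, 0.22):
  1: √((22.65)² + (180.11)²) = √(513.0225 + 32439.6121) = 181.53 m
  2: √((-177.77)² + (7.53)²) = √(31602.1729 + 56.7009) = 177.93 m
  3: √((-102.32)² + (-65.96)²) = √(10469.3824 + 4350.7216) = 121.74 m
  → nearest: 3 (121.74 m)
Q at (145.02, 68.38):
  1: √((-101.91)² + (111.95)²) = √(10385.6481 + 12532.8025) = 151.39 m
  2: √((-302.33)² + (-60.63)²) = √(91403.4289 + 3675.9969) = 308.35 m
  3: √((-226.88)² + (-134.12)²) = √(51474.5344 + 17988.1744) = 263.56 m
  → nearest: 1 (151.39 m)
R at (75.05, -96.19):
  1: √((-31.94)² + (276.52)²) = √(1020.1636 + 76463.3104) = 278.36 m
  2: √((-232.36)² + (103.94)²) = √(53991.1696 + 10803.5236) = 254.55 m
  3: √((-156.91)² + (30.45)²) = √(24620.7481 + 927.2025) = 159.84 m
  → nearest: 3 (159.84 m)
S at (120.69, 136.83):
  1: √((-77.58)² + (43.50)²) = √(6018.6564 + 1892.2500) = 88.94 m
  2: √((-278.00)² + (-129.08)²) = √(77284.0000 + 16661.6464) = 306.51 m
  3: √((-202.55)² + (-202.57)²) = √(41026.5025 + 41034.6049) = 286.46 m
  → nearest: 1 (88.94 m)
T at (126.71, 84.73):
  1: √((-83.60)² + (95.60)²) = √(6988.9600 + 9139.3600) = 127.00 m
  2: √((-284.02)² + (-76.98)²) = √(80667.3604 + 5925.9204) = 294.27 m
  3: √((-208.57)² + (-150.47)²) = √(43501.4449 + 22641.2209) = 257.18 m
  → nearest: 1 (127.00 m)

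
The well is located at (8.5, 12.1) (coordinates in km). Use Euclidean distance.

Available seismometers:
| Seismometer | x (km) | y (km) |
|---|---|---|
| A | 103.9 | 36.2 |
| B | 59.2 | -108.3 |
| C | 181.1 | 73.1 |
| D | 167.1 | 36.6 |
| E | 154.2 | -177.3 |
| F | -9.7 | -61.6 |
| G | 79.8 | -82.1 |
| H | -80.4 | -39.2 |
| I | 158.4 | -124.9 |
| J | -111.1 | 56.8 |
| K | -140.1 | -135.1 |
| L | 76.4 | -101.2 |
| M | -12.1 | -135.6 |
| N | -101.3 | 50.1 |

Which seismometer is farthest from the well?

E

Distances from (8.5, 12.1):
A: 98.4 km
B: 130.6 km
C: 183.1 km
D: 160.5 km
E: 239.0 km
F: 75.9 km
G: 118.1 km
H: 102.6 km
I: 203.1 km
J: 127.7 km
K: 209.2 km
L: 132.1 km
M: 149.1 km
N: 116.2 km
Maximum: E at 239.0 km.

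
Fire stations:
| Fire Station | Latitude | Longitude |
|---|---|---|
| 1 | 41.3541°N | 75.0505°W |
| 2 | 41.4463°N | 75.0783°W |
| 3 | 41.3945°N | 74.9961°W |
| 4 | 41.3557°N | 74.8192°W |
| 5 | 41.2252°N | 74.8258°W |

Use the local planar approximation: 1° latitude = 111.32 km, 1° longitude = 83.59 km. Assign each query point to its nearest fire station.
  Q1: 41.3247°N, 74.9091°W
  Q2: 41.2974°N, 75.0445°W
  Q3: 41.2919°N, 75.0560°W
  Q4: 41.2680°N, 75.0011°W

Q1 at 41.3247°N, 74.9091°W:
  1: √((0.0294·111.32)² + (-0.1414·83.59)²) = √(10.711272 + 139.703559) = 12.2644 km
  2: √((0.1216·111.32)² + (-0.1692·83.59)²) = √(183.237157 + 200.036556) = 19.5774 km
  3: √((0.0698·111.32)² + (-0.0870·83.59)²) = √(60.375013 + 52.886784) = 10.6425 km
  4: √((0.0310·111.32)² + (0.0899·83.59)²) = √(11.908849 + 56.471332) = 8.2692 km
  5: √((-0.0995·111.32)² + (0.0833·83.59)²) = √(122.685308 + 48.484024) = 13.0832 km
  → nearest: 4 (8.2692 km)
Q2 at 41.2974°N, 75.0445°W:
  1: √((0.0567·111.32)² + (-0.0060·83.59)²) = √(39.839375 + 0.251542) = 6.3317 km
  2: √((0.1489·111.32)² + (-0.0338·83.59)²) = √(274.748792 + 7.982557) = 16.8146 km
  3: √((0.0971·111.32)² + (0.0484·83.59)²) = √(116.838199 + 16.368142) = 11.5415 km
  4: √((0.0583·111.32)² + (0.2253·83.59)²) = √(42.119529 + 354.675373) = 19.9197 km
  5: √((-0.0722·111.32)² + (0.2187·83.59)²) = √(64.598256 + 334.199824) = 19.9699 km
  → nearest: 1 (6.3317 km)
Q3 at 41.2919°N, 75.0560°W:
  1: √((0.0622·111.32)² + (0.0055·83.59)²) = √(47.943216 + 0.211365) = 6.9394 km
  2: √((0.1544·111.32)² + (-0.0223·83.59)²) = √(295.420744 + 3.474708) = 17.2886 km
  3: √((0.1026·111.32)² + (0.0599·83.59)²) = √(130.449109 + 25.070460) = 12.4707 km
  4: √((0.0638·111.32)² + (0.2368·83.59)²) = √(50.441472 + 391.806870) = 21.0297 km
  5: √((-0.0667·111.32)² + (0.2302·83.59)²) = √(55.131278 + 370.270650) = 20.6253 km
  → nearest: 1 (6.9394 km)
Q4 at 41.2680°N, 75.0011°W:
  1: √((0.0861·111.32)² + (-0.0494·83.59)²) = √(91.865554 + 17.051498) = 10.4363 km
  2: √((0.1783·111.32)² + (-0.0772·83.59)²) = √(393.957236 + 41.643119) = 20.8710 km
  3: √((0.1265·111.32)² + (0.0050·83.59)²) = √(198.302161 + 0.174682) = 14.0882 km
  4: √((0.0877·111.32)² + (0.1819·83.59)²) = √(95.311561 + 231.192664) = 18.0694 km
  5: √((-0.0428·111.32)² + (0.1753·83.59)²) = √(22.700422 + 214.719992) = 15.4085 km
  → nearest: 1 (10.4363 km)

Q1→4; Q2→1; Q3→1; Q4→1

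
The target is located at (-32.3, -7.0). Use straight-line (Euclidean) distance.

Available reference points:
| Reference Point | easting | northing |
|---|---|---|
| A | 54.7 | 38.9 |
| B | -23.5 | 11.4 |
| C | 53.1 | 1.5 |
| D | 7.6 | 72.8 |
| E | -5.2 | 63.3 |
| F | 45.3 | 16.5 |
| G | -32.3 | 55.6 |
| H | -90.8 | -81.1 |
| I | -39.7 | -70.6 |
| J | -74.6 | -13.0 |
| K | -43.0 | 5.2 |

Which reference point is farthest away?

A

Distances from (-32.3, -7.0):
A: 98.4
B: 20.4
C: 85.8
D: 89.2
E: 75.3
F: 81.1
G: 62.6
H: 94.4
I: 64.0
J: 42.7
K: 16.2
Maximum: A at 98.4.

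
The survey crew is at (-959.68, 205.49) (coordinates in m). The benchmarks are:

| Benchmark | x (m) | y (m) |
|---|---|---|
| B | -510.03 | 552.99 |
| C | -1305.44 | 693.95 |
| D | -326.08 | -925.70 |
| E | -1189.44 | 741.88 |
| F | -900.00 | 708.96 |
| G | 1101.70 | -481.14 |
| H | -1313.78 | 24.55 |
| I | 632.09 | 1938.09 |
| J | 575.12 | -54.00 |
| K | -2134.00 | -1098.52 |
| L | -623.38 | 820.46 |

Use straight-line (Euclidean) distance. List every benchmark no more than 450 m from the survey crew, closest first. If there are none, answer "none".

H

Distances from (-959.68, 205.49):
B: 568.28 m
C: 598.45 m
D: 1296.55 m
E: 583.53 m
F: 506.99 m
G: 2172.73 m
H: 397.65 m
I: 2352.79 m
J: 1556.58 m
K: 1754.84 m
L: 700.92 m
Threshold 450 m: H (397.65 m) is within range.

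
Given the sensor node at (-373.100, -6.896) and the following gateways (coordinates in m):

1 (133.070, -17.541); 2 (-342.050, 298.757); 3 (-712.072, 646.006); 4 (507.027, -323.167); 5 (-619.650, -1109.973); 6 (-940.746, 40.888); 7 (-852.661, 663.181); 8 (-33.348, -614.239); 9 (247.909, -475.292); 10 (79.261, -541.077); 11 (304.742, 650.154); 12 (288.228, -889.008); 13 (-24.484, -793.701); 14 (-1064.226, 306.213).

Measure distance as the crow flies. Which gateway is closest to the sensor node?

Distances from (-373.100, -6.896):
1: √((506.170)² + (-10.645)²) = √(256208.06890 + 113.31602) = 506.282 m
2: √((31.050)² + (305.653)²) = √(964.10250 + 93423.75641) = 307.226 m
3: √((-338.972)² + (652.902)²) = √(114902.01678 + 426281.02160) = 735.651 m
4: √((880.127)² + (-316.271)²) = √(774623.53613 + 100027.34544) = 935.228 m
5: √((-246.550)² + (-1103.077)²) = √(60786.90250 + 1216778.86793) = 1130.295 m
6: √((-567.646)² + (47.784)²) = √(322221.98132 + 2283.31066) = 569.654 m
7: √((-479.561)² + (670.077)²) = √(229978.75272 + 449003.18593) = 824.004 m
8: √((339.752)² + (-607.343)²) = √(115431.42150 + 368865.51965) = 695.914 m
9: √((621.009)² + (-468.396)²) = √(385652.17808 + 219394.81282) = 777.848 m
10: √((452.361)² + (-534.181)²) = √(204630.47432 + 285349.34076) = 699.986 m
11: √((677.842)² + (657.050)²) = √(459469.77696 + 431714.70250) = 944.026 m
12: √((661.328)² + (-882.112)²) = √(437354.72358 + 778121.58054) = 1102.486 m
13: √((348.616)² + (-786.805)²) = √(121533.11546 + 619062.10803) = 860.578 m
14: √((-691.126)² + (313.109)²) = √(477655.14788 + 98037.24588) = 758.744 m
Minimum: 2 at 307.226 m.

2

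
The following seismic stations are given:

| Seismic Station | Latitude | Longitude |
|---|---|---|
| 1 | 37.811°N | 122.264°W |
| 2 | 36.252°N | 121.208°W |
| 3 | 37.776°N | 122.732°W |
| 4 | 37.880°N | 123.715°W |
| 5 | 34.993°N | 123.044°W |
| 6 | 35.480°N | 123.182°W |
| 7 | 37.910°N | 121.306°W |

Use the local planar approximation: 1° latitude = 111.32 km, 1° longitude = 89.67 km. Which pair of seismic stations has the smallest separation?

1 and 3

Pairwise distances:
1–3: 42.146 km
5–6: 55.607 km
1–7: 86.608 km
3–4: 88.903 km
3–7: 128.737 km
1–4: 130.338 km
2–7: 184.778 km
2–6: 196.768 km
1–2: 197.700 km
4–7: 216.041 km
2–5: 216.210 km
2–3: 217.846 km
3–6: 258.756 km
4–6: 271.409 km
1–6: 272.231 km
2–4: 288.756 km
3–5: 311.064 km
6–7: 318.548 km
1–5: 321.402 km
4–5: 326.965 km
5–7: 360.183 km
Closest pair: 1–3 at 42.146 km.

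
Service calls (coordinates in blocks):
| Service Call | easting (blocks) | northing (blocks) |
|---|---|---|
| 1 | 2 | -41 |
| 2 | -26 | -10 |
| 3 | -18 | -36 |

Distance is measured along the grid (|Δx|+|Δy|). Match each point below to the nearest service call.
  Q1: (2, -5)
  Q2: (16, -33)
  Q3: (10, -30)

Q1→2; Q2→1; Q3→1

Q1 at (2, -5):
  1: 36 blocks
  2: 33 blocks
  3: 51 blocks
  → nearest: 2 (33 blocks)
Q2 at (16, -33):
  1: 22 blocks
  2: 65 blocks
  3: 37 blocks
  → nearest: 1 (22 blocks)
Q3 at (10, -30):
  1: 19 blocks
  2: 56 blocks
  3: 34 blocks
  → nearest: 1 (19 blocks)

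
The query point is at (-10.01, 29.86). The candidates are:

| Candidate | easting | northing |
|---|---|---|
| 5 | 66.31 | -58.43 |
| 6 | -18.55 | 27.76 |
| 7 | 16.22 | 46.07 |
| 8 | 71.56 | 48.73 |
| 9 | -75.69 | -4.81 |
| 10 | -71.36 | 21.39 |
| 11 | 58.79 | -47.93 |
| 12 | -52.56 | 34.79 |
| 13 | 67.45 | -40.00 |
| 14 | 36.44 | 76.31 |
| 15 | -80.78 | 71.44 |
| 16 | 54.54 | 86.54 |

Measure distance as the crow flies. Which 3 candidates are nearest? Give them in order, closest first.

Distances from (-10.01, 29.86):
5: 116.70
6: 8.79
7: 30.83
8: 83.72
9: 74.27
10: 61.93
11: 103.85
12: 42.83
13: 104.31
14: 65.69
15: 82.08
16: 85.90
Sorted: 6 (8.79) < 7 (30.83) < 12 (42.83) < 10 (61.93) < 14 (65.69) < …

6, 7, 12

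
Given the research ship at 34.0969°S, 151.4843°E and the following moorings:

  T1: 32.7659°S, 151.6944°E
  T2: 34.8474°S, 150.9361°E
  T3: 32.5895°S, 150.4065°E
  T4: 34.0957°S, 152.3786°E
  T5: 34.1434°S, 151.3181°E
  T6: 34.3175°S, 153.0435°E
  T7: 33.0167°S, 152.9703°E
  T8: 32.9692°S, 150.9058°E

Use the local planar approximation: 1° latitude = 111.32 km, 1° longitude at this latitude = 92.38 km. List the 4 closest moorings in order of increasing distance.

Distances from 34.0969°S, 151.4843°E:
T1: √((1.3310·111.32)² + (0.2101·92.38)²) = √(21953.436182 + 376.710756) = 149.4328 km
T2: √((-0.7505·111.32)² + (-0.5482·92.38)²) = √(6979.877305 + 2564.684684) = 97.6963 km
T3: √((1.5074·111.32)² + (-1.0778·92.38)²) = √(28158.104555 + 9913.620147) = 195.1198 km
T4: √((0.0012·111.32)² + (0.8943·92.38)²) = √(0.017845 + 6825.309935) = 82.6155 km
T5: √((-0.0465·111.32)² + (-0.1662·92.38)²) = √(26.794910 + 235.731682) = 16.2027 km
T6: √((-0.2206·111.32)² + (1.5592·92.38)²) = √(603.055679 + 20747.203561) = 146.1173 km
T7: √((1.0802·111.32)² + (1.4860·92.38)²) = √(14459.548797 + 18844.886872) = 182.4950 km
T8: √((1.1277·111.32)² + (-0.5785·92.38)²) = √(15759.177829 + 2856.029194) = 136.4376 km
Sorted: T5 (16.2027 km) < T4 (82.6155 km) < T2 (97.6963 km) < T8 (136.4376 km) < T6 (146.1173 km) < T1 (149.4328 km) < …

T5, T4, T2, T8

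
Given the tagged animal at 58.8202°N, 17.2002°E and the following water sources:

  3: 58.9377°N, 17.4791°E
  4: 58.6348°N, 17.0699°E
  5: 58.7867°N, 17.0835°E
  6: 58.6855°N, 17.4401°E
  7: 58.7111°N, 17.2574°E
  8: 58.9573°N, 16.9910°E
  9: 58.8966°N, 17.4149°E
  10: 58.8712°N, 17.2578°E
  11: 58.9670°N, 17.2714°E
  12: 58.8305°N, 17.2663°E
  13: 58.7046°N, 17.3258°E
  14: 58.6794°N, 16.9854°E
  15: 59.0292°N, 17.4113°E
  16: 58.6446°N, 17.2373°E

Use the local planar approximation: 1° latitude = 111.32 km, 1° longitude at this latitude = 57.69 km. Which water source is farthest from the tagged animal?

Distances from 58.8202°N, 17.2002°E:
3: 20.7357 km
4: 21.9650 km
5: 7.6963 km
6: 20.4055 km
7: 12.5853 km
8: 19.4572 km
9: 15.0249 km
10: 6.5783 km
11: 16.8501 km
12: 3.9820 km
13: 14.7683 km
14: 19.9807 km
15: 26.2605 km
16: 19.6646 km
Maximum: 15 at 26.2605 km.

15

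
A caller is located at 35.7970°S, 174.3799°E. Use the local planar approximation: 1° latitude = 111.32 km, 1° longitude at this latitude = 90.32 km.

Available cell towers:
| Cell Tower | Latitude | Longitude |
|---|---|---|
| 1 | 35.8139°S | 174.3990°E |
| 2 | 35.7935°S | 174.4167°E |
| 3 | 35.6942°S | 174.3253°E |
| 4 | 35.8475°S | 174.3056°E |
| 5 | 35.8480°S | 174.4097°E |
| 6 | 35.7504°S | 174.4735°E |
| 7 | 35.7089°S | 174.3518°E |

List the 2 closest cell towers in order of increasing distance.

Distances from 35.7970°S, 174.3799°E:
1: 2.5525 km
2: 3.3465 km
3: 12.4610 km
4: 8.7543 km
5: 6.2830 km
6: 9.9186 km
7: 10.1304 km
Sorted: 1 (2.5525 km) < 2 (3.3465 km) < 5 (6.2830 km) < 4 (8.7543 km) < …

1, 2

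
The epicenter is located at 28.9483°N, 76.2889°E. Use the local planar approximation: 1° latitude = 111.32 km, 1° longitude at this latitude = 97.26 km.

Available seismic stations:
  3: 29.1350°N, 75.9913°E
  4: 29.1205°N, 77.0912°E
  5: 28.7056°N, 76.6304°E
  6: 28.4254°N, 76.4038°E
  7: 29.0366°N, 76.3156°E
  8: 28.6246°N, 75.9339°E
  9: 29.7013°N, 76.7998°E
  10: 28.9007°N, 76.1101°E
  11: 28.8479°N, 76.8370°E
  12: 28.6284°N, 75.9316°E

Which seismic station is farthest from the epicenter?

9

Distances from 28.9483°N, 76.2889°E:
3: 35.6334 km
4: 80.3518 km
5: 42.8150 km
6: 59.2722 km
7: 10.1668 km
8: 49.9060 km
9: 97.4452 km
10: 18.1795 km
11: 54.4672 km
12: 49.7574 km
Maximum: 9 at 97.4452 km.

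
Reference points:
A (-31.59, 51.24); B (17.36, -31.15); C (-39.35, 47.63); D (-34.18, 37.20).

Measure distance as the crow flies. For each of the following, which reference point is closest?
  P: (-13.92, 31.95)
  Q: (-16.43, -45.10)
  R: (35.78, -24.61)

P at (-13.92, 31.95):
  A: √((-17.67)² + (19.29)²) = √(312.2289 + 372.1041) = 26.16
  B: √((31.28)² + (-63.10)²) = √(978.4384 + 3981.6100) = 70.43
  C: √((-25.43)² + (15.68)²) = √(646.6849 + 245.8624) = 29.88
  D: √((-20.26)² + (5.25)²) = √(410.4676 + 27.5625) = 20.93
  → nearest: D (20.93)
Q at (-16.43, -45.10):
  A: √((-15.16)² + (96.34)²) = √(229.8256 + 9281.3956) = 97.53
  B: √((33.79)² + (13.95)²) = √(1141.7641 + 194.6025) = 36.56
  C: √((-22.92)² + (92.73)²) = √(525.3264 + 8598.8529) = 95.52
  D: √((-17.75)² + (82.30)²) = √(315.0625 + 6773.2900) = 84.19
  → nearest: B (36.56)
R at (35.78, -24.61):
  A: √((-67.37)² + (75.85)²) = √(4538.7169 + 5753.2225) = 101.45
  B: √((-18.42)² + (-6.54)²) = √(339.2964 + 42.7716) = 19.55
  C: √((-75.13)² + (72.24)²) = √(5644.5169 + 5218.6176) = 104.23
  D: √((-69.96)² + (61.81)²) = √(4894.4016 + 3820.4761) = 93.35
  → nearest: B (19.55)

P→D; Q→B; R→B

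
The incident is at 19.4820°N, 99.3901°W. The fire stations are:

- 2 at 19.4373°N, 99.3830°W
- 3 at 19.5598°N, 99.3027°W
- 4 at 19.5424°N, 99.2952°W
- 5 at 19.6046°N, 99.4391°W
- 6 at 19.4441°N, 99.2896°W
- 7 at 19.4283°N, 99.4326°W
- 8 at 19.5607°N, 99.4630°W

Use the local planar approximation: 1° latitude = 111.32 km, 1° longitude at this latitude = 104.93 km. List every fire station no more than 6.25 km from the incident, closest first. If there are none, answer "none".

Distances from 19.4820°N, 99.3901°W:
2: 5.0315 km
3: 12.6140 km
4: 12.0153 km
5: 14.5842 km
6: 11.3581 km
7: 7.4580 km
8: 11.6304 km
Threshold 6.25 km: 2 (5.0315 km) is within range.

2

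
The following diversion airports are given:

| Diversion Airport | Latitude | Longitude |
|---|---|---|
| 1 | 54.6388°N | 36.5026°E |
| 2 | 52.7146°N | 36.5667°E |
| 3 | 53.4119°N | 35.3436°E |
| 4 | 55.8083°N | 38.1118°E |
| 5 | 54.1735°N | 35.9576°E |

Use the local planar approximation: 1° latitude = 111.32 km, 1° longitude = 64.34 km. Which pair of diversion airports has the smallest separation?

1 and 5

Pairwise distances:
1–5: 62.5502 km
3–5: 93.5334 km
2–3: 110.5359 km
1–3: 155.6097 km
1–4: 166.3394 km
2–5: 167.0662 km
1–2: 214.2416 km
4–5: 228.7557 km
3–4: 320.7593 km
2–4: 358.4517 km
Closest pair: 1–5 at 62.5502 km.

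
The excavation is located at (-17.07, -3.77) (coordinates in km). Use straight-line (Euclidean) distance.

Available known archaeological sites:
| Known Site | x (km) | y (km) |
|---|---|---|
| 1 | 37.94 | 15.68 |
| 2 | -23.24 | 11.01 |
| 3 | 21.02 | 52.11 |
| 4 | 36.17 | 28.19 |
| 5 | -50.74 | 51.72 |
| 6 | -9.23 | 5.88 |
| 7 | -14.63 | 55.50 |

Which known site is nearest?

Distances from (-17.07, -3.77):
1: √((55.01)² + (19.45)²) = √(3026.1001 + 378.3025) = 58.35 km
2: √((-6.17)² + (14.78)²) = √(38.0689 + 218.4484) = 16.02 km
3: √((38.09)² + (55.88)²) = √(1450.8481 + 3122.5744) = 67.63 km
4: √((53.24)² + (31.96)²) = √(2834.4976 + 1021.4416) = 62.10 km
5: √((-33.67)² + (55.49)²) = √(1133.6689 + 3079.1401) = 64.91 km
6: √((7.84)² + (9.65)²) = √(61.4656 + 93.1225) = 12.43 km
7: √((2.44)² + (59.27)²) = √(5.9536 + 3512.9329) = 59.32 km
Minimum: 6 at 12.43 km.

6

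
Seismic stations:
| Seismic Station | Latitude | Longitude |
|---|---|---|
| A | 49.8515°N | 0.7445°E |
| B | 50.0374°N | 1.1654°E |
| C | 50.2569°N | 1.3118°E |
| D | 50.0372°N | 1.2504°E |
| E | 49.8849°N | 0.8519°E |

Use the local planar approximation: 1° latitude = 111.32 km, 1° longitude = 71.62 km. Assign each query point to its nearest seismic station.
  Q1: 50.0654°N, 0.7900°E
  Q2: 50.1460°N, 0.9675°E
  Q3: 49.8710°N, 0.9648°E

Q1→E; Q2→B; Q3→E

Q1 at 50.0654°N, 0.7900°E:
  A: 24.0333 km
  B: 27.0662 km
  C: 43.0240 km
  D: 33.1229 km
  E: 20.5765 km
  → nearest: E (20.5765 km)
Q2 at 50.1460°N, 0.9675°E:
  A: 36.4672 km
  B: 18.6291 km
  C: 27.5765 km
  D: 23.6053 km
  E: 30.2218 km
  → nearest: B (18.6291 km)
Q3 at 49.8710°N, 0.9648°E:
  A: 15.9265 km
  B: 23.4422 km
  C: 49.6291 km
  D: 27.5807 km
  E: 8.2326 km
  → nearest: E (8.2326 km)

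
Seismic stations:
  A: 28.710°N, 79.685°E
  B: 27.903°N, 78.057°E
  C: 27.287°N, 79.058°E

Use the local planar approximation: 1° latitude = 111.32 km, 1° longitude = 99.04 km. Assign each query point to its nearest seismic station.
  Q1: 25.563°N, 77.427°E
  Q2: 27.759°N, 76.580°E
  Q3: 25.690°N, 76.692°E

Q1→C; Q2→B; Q3→B

Q1 at 25.563°N, 77.427°E:
  A: 415.618 km
  B: 267.857 km
  C: 250.848 km
  → nearest: C (250.848 km)
Q2 at 27.759°N, 76.580°E:
  A: 325.231 km
  B: 147.158 km
  C: 250.983 km
  → nearest: B (147.158 km)
Q3 at 25.690°N, 76.692°E:
  A: 448.208 km
  B: 281.007 km
  C: 294.134 km
  → nearest: B (281.007 km)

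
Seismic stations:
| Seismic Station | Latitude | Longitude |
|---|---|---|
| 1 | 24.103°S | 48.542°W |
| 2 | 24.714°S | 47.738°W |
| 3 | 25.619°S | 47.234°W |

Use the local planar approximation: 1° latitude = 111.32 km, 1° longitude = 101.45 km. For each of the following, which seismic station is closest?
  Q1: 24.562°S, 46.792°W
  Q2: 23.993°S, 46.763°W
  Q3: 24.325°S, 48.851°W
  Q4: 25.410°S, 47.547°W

Q1→2; Q2→2; Q3→1; Q4→3

Q1 at 24.562°S, 46.792°W:
  1: 184.744 km
  2: 97.452 km
  3: 125.920 km
  → nearest: 2 (97.452 km)
Q2 at 23.993°S, 46.763°W:
  1: 180.894 km
  2: 127.381 km
  3: 187.207 km
  → nearest: 2 (127.381 km)
Q3 at 24.325°S, 48.851°W:
  1: 39.918 km
  2: 120.933 km
  3: 218.313 km
  → nearest: 1 (39.918 km)
Q4 at 25.410°S, 47.547°W:
  1: 177.083 km
  2: 79.865 km
  3: 39.365 km
  → nearest: 3 (39.365 km)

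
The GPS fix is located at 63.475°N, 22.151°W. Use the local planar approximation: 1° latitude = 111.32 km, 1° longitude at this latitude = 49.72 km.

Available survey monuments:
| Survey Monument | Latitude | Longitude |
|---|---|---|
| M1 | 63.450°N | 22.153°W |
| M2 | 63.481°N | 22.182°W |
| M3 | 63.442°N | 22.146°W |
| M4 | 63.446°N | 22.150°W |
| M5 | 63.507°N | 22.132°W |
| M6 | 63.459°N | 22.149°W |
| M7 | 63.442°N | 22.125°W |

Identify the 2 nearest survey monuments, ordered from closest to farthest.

M2, M6

Distances from 63.475°N, 22.151°W:
M1: 2.785 km
M2: 1.680 km
M3: 3.682 km
M4: 3.229 km
M5: 3.685 km
M6: 1.784 km
M7: 3.894 km
Sorted: M2 (1.680 km) < M6 (1.784 km) < M1 (2.785 km) < M4 (3.229 km) < …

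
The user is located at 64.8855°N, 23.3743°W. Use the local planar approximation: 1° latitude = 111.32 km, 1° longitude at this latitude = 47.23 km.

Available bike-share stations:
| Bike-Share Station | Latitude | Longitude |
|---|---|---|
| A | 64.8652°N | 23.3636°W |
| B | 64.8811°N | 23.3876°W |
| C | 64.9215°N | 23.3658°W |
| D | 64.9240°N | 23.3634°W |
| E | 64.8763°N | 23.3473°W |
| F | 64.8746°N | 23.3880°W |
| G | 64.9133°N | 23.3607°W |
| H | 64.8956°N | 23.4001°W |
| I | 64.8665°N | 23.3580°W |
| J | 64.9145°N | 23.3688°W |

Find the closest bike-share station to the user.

B

Distances from 64.8855°N, 23.3743°W:
A: √((-0.0203·111.32)² + (0.0107·47.23)²) = √(5.106678 + 0.255390) = 2.3156 km
B: √((-0.0044·111.32)² + (-0.0133·47.23)²) = √(0.239912 + 0.394584) = 0.7966 km
C: √((0.0360·111.32)² + (0.0085·47.23)²) = √(16.060217 + 0.161166) = 4.0276 km
D: √((0.0385·111.32)² + (0.0109·47.23)²) = √(18.368253 + 0.265026) = 4.3166 km
E: √((-0.0092·111.32)² + (0.0270·47.23)²) = √(1.048871 + 1.626161) = 1.6356 km
F: √((-0.0109·111.32)² + (-0.0137·47.23)²) = √(1.472310 + 0.418675) = 1.3751 km
G: √((0.0278·111.32)² + (0.0136·47.23)²) = √(9.577143 + 0.412585) = 3.1607 km
H: √((0.0101·111.32)² + (-0.0258·47.23)²) = √(1.264122 + 1.484825) = 1.6580 km
I: √((-0.0190·111.32)² + (0.0163·47.23)²) = √(4.473563 + 0.592667) = 2.2508 km
J: √((0.0290·111.32)² + (0.0055·47.23)²) = √(10.421792 + 0.067478) = 3.2387 km
Minimum: B at 0.7966 km.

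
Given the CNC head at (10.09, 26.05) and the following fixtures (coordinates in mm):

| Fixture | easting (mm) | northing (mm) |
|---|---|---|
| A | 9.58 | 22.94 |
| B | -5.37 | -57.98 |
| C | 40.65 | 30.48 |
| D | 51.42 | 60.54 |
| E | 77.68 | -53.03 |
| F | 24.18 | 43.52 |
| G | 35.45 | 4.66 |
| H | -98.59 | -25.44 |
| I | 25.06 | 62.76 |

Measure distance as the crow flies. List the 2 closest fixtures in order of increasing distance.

Distances from (10.09, 26.05):
A: 3.15 mm
B: 85.44 mm
C: 30.88 mm
D: 53.83 mm
E: 104.03 mm
F: 22.44 mm
G: 33.18 mm
H: 120.26 mm
I: 39.64 mm
Sorted: A (3.15 mm) < F (22.44 mm) < C (30.88 mm) < G (33.18 mm) < …

A, F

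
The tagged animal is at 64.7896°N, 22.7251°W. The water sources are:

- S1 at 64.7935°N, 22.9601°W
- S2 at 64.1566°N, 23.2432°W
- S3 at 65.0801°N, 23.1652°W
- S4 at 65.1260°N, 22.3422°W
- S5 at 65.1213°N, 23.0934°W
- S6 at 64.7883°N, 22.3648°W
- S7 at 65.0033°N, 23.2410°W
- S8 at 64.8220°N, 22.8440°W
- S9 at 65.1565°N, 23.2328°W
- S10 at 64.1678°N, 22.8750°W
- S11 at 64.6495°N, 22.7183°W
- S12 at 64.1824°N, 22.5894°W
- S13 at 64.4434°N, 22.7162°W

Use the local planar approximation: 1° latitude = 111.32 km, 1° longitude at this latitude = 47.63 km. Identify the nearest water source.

Distances from 64.7896°N, 22.7251°W:
S1: √((0.0039·111.32)² + (-0.2350·47.63)²) = √(0.188484 + 125.284368) = 11.2015 km
S2: √((-0.6330·111.32)² + (-0.5181·47.63)²) = √(4965.395146 + 608.959412) = 74.6616 km
S3: √((0.2905·111.32)² + (-0.4401·47.63)²) = √(1045.775995 + 439.403893) = 38.5380 km
S4: √((0.3364·111.32)² + (0.3829·47.63)²) = √(1402.356299 + 332.607391) = 41.6529 km
S5: √((0.3317·111.32)² + (-0.3683·47.63)²) = √(1363.444104 + 307.726290) = 40.8800 km
S6: √((-0.0013·111.32)² + (0.3603·47.63)²) = √(0.020943 + 294.502976) = 17.1617 km
S7: √((0.2137·111.32)² + (-0.5159·47.63)²) = √(565.920518 + 603.798763) = 34.2012 km
S8: √((0.0324·111.32)² + (-0.1189·47.63)²) = √(13.008775 + 32.071914) = 6.7142 km
S9: √((0.3669·111.32)² + (-0.5077·47.63)²) = √(1668.175808 + 584.757081) = 47.4651 km
S10: √((-0.6218·111.32)² + (-0.1499·47.63)²) = √(4791.238951 + 50.975844) = 69.5860 km
S11: √((-0.1401·111.32)² + (0.0068·47.63)²) = √(243.233095 + 0.104901) = 15.5993 km
S12: √((-0.6072·111.32)² + (0.1357·47.63)²) = √(4568.881783 + 41.775423) = 67.9018 km
S13: √((-0.3462·111.32)² + (0.0089·47.63)²) = √(1485.253288 + 0.179697) = 38.5413 km
Minimum: S8 at 6.7142 km.

S8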